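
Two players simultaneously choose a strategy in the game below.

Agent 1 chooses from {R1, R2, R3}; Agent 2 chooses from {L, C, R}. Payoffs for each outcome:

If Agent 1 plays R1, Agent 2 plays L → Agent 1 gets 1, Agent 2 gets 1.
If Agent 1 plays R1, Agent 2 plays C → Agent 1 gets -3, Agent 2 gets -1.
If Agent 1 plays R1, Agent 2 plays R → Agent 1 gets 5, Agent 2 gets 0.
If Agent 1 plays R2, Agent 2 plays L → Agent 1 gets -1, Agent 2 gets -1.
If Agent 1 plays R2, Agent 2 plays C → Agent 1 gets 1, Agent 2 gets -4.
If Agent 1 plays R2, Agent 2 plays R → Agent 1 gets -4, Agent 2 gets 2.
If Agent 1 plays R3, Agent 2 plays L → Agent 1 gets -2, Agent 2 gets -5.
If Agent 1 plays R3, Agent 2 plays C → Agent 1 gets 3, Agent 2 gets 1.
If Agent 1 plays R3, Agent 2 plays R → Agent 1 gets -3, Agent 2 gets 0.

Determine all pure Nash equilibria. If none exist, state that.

(R1, L), (R3, C)

(R1, L): Agent 1 gets 1, best alternative -1; Agent 2 gets 1, best alternative 0. No profitable deviation — NE.
(R1, C): Agent 1 can switch to R2 (-3 → 1). Not NE.
(R1, R): Agent 2 can switch to L (0 → 1). Not NE.
(R2, L): Agent 1 can switch to R1 (-1 → 1). Not NE.
(R2, C): Agent 1 can switch to R3 (1 → 3). Not NE.
(R2, R): Agent 1 can switch to R1 (-4 → 5). Not NE.
(R3, L): Agent 1 can switch to R1 (-2 → 1). Not NE.
(R3, C): Agent 1 gets 3, best alternative 1; Agent 2 gets 1, best alternative 0. No profitable deviation — NE.
(R3, R): Agent 1 can switch to R1 (-3 → 5). Not NE.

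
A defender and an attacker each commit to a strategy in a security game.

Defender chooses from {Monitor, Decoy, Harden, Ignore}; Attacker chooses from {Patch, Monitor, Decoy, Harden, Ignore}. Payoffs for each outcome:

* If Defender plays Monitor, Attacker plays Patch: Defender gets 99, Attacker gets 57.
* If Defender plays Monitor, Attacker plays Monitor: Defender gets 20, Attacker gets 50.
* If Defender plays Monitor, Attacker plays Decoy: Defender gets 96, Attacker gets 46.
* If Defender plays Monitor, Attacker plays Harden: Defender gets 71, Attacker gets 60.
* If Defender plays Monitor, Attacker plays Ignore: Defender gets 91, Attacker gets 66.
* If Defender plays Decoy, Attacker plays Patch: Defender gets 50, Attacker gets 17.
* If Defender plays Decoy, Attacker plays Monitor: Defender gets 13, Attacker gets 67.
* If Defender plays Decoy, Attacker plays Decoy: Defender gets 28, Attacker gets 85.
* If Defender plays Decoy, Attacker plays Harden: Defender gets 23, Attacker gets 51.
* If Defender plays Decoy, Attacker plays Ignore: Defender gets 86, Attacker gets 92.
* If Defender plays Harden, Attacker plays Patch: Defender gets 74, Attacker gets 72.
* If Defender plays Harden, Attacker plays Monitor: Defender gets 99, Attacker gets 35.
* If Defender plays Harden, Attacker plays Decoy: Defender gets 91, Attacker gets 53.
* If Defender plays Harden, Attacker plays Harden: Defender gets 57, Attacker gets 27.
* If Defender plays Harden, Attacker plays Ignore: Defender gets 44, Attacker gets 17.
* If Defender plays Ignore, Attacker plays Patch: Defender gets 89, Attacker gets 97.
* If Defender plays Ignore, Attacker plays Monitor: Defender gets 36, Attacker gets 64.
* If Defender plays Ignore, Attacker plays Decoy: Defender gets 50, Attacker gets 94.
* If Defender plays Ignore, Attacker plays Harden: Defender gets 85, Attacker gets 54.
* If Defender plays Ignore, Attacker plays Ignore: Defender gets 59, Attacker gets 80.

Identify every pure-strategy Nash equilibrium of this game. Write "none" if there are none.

(Monitor, Ignore)

Mark each player's best response to every combination of opponents' strategies; a profile where every player is best-responding is a pure Nash equilibrium.
Defender against Patch: payoffs 99, 50, 74, 89 → best response Monitor.
Defender against Monitor: payoffs 20, 13, 99, 36 → best response Harden.
Defender against Decoy: payoffs 96, 28, 91, 50 → best response Monitor.
Defender against Harden: payoffs 71, 23, 57, 85 → best response Ignore.
Defender against Ignore: payoffs 91, 86, 44, 59 → best response Monitor.
Attacker against Monitor: payoffs 57, 50, 46, 60, 66 → best response Ignore.
Attacker against Decoy: payoffs 17, 67, 85, 51, 92 → best response Ignore.
Attacker against Harden: payoffs 72, 35, 53, 27, 17 → best response Patch.
Attacker against Ignore: payoffs 97, 64, 94, 54, 80 → best response Patch.
Mutual best responses: (Monitor, Ignore).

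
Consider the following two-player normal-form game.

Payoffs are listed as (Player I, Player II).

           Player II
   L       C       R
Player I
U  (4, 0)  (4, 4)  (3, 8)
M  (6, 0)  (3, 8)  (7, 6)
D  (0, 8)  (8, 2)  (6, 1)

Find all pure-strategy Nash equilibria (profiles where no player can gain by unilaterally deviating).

Player I against L: payoffs 4, 6, 0 → best response M.
Player I against C: payoffs 4, 3, 8 → best response D.
Player I against R: payoffs 3, 7, 6 → best response M.
Player II against U: payoffs 0, 4, 8 → best response R.
Player II against M: payoffs 0, 8, 6 → best response C.
Player II against D: payoffs 8, 2, 1 → best response L.
No profile is a mutual best response for all players.

No pure-strategy Nash equilibrium.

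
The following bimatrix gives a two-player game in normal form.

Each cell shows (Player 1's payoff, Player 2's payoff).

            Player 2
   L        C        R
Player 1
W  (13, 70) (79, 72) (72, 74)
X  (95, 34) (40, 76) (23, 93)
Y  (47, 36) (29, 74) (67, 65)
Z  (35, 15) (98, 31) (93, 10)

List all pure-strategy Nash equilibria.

The unique pure-strategy Nash equilibrium is (Z, C).

(W, L): Player 1 can switch to X (13 → 95). Not NE.
(W, C): Player 1 can switch to Z (79 → 98). Not NE.
(W, R): Player 1 can switch to Z (72 → 93). Not NE.
(X, L): Player 2 can switch to C (34 → 76). Not NE.
(X, C): Player 1 can switch to W (40 → 79). Not NE.
(X, R): Player 1 can switch to W (23 → 72). Not NE.
(Y, L): Player 1 can switch to X (47 → 95). Not NE.
(Y, C): Player 1 can switch to W (29 → 79). Not NE.
(Y, R): Player 1 can switch to W (67 → 72). Not NE.
(Z, L): Player 1 can switch to X (35 → 95). Not NE.
(Z, C): Player 1 gets 98, best alternative 79; Player 2 gets 31, best alternative 15. No profitable deviation — NE.
(Z, R): Player 2 can switch to L (10 → 15). Not NE.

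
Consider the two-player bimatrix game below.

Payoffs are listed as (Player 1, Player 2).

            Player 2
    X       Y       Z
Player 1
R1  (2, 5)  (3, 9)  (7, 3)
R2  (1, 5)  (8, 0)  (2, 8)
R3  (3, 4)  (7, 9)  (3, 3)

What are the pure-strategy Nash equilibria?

Player 1 against X: payoffs 2, 1, 3 → best response R3.
Player 1 against Y: payoffs 3, 8, 7 → best response R2.
Player 1 against Z: payoffs 7, 2, 3 → best response R1.
Player 2 against R1: payoffs 5, 9, 3 → best response Y.
Player 2 against R2: payoffs 5, 0, 8 → best response Z.
Player 2 against R3: payoffs 4, 9, 3 → best response Y.
No profile is a mutual best response for all players.

No pure-strategy Nash equilibrium.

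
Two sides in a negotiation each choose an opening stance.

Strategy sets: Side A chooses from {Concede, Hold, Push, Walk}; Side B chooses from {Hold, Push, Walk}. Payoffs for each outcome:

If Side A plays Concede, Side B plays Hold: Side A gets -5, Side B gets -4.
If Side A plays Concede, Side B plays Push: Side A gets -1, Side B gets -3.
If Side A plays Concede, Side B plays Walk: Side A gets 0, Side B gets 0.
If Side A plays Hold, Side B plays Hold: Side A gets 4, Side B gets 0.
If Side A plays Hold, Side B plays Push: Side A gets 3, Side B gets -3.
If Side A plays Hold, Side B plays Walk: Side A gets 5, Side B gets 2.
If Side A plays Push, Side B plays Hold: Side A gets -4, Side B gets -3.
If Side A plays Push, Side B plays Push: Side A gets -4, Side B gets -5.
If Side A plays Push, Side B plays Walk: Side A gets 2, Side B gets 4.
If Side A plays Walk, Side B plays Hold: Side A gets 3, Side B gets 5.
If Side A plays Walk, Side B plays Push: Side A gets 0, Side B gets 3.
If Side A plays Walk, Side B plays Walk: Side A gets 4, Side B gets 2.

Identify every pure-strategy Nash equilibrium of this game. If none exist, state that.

Side A against Hold: payoffs -5, 4, -4, 3 → best response Hold.
Side A against Push: payoffs -1, 3, -4, 0 → best response Hold.
Side A against Walk: payoffs 0, 5, 2, 4 → best response Hold.
Side B against Concede: payoffs -4, -3, 0 → best response Walk.
Side B against Hold: payoffs 0, -3, 2 → best response Walk.
Side B against Push: payoffs -3, -5, 4 → best response Walk.
Side B against Walk: payoffs 5, 3, 2 → best response Hold.
Mutual best responses: (Hold, Walk).

(Hold, Walk)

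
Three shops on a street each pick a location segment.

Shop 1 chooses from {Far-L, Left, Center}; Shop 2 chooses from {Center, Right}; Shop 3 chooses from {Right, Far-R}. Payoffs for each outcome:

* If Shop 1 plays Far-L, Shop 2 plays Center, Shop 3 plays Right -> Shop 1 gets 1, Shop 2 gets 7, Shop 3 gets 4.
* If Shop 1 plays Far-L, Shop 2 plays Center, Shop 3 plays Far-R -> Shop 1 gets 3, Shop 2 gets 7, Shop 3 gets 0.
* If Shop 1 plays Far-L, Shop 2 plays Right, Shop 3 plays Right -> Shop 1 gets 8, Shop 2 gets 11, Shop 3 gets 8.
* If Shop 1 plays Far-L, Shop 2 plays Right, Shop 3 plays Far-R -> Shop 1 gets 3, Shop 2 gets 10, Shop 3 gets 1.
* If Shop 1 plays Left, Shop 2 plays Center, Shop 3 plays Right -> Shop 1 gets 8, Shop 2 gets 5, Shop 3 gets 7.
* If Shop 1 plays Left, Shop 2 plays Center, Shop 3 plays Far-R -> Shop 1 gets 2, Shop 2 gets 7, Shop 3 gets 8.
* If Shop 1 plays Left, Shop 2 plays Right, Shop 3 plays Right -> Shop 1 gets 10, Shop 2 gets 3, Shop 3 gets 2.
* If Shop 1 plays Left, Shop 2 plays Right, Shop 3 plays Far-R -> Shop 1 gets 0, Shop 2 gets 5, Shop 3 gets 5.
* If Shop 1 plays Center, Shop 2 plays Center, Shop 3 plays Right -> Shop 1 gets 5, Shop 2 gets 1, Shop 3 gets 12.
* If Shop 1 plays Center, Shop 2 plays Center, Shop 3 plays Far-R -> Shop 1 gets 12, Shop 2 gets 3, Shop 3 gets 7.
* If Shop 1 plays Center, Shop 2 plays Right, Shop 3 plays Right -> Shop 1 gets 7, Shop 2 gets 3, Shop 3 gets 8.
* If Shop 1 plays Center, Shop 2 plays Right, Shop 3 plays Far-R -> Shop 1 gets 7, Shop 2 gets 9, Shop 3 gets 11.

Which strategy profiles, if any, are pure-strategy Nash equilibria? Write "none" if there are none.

For each player, find the best response to each opponent profile; mutual best responses are the pure NE.
Shop 1 against (Center, Right): payoffs 1, 8, 5 → best response Left.
Shop 1 against (Center, Far-R): payoffs 3, 2, 12 → best response Center.
Shop 1 against (Right, Right): payoffs 8, 10, 7 → best response Left.
Shop 1 against (Right, Far-R): payoffs 3, 0, 7 → best response Center.
Shop 2 against (Far-L, Right): payoffs 7, 11 → best response Right.
Shop 2 against (Far-L, Far-R): payoffs 7, 10 → best response Right.
Shop 2 against (Left, Right): payoffs 5, 3 → best response Center.
Shop 2 against (Left, Far-R): payoffs 7, 5 → best response Center.
Shop 2 against (Center, Right): payoffs 1, 3 → best response Right.
Shop 2 against (Center, Far-R): payoffs 3, 9 → best response Right.
Shop 3 against (Far-L, Center): payoffs 4, 0 → best response Right.
Shop 3 against (Far-L, Right): payoffs 8, 1 → best response Right.
Shop 3 against (Left, Center): payoffs 7, 8 → best response Far-R.
Shop 3 against (Left, Right): payoffs 2, 5 → best response Far-R.
Shop 3 against (Center, Center): payoffs 12, 7 → best response Right.
Shop 3 against (Center, Right): payoffs 8, 11 → best response Far-R.
Mutual best responses: (Center, Right, Far-R).

The unique pure-strategy Nash equilibrium is (Center, Right, Far-R).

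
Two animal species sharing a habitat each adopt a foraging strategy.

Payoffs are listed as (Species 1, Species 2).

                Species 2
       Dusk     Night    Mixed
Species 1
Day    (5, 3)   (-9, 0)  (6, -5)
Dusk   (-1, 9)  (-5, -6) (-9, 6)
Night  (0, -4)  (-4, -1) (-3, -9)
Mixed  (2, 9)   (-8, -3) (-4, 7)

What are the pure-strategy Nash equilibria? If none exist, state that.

Species 1 against Dusk: payoffs 5, -1, 0, 2 → best response Day.
Species 1 against Night: payoffs -9, -5, -4, -8 → best response Night.
Species 1 against Mixed: payoffs 6, -9, -3, -4 → best response Day.
Species 2 against Day: payoffs 3, 0, -5 → best response Dusk.
Species 2 against Dusk: payoffs 9, -6, 6 → best response Dusk.
Species 2 against Night: payoffs -4, -1, -9 → best response Night.
Species 2 against Mixed: payoffs 9, -3, 7 → best response Dusk.
Mutual best responses: (Day, Dusk); (Night, Night).

The pure Nash equilibria are (Day, Dusk) and (Night, Night).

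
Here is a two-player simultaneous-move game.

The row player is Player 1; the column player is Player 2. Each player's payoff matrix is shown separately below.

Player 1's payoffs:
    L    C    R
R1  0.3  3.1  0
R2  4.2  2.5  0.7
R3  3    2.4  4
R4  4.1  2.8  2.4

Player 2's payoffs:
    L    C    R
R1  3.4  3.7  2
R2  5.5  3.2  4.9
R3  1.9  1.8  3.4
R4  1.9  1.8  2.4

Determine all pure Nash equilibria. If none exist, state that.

Pure-strategy Nash equilibria: (R1, C), (R2, L), (R3, R)

(R1, L): Player 1 can switch to R2 (0.3 → 4.2). Not NE.
(R1, C): Player 1 gets 3.1, best alternative 2.8; Player 2 gets 3.7, best alternative 3.4. No profitable deviation — NE.
(R1, R): Player 1 can switch to R2 (0 → 0.7). Not NE.
(R2, L): Player 1 gets 4.2, best alternative 4.1; Player 2 gets 5.5, best alternative 4.9. No profitable deviation — NE.
(R2, C): Player 1 can switch to R1 (2.5 → 3.1). Not NE.
(R2, R): Player 1 can switch to R3 (0.7 → 4). Not NE.
(R3, L): Player 1 can switch to R2 (3 → 4.2). Not NE.
(R3, C): Player 1 can switch to R1 (2.4 → 3.1). Not NE.
(R3, R): Player 1 gets 4, best alternative 2.4; Player 2 gets 3.4, best alternative 1.9. No profitable deviation — NE.
(The remaining 3 profiles each have a profitable deviation by the same check.)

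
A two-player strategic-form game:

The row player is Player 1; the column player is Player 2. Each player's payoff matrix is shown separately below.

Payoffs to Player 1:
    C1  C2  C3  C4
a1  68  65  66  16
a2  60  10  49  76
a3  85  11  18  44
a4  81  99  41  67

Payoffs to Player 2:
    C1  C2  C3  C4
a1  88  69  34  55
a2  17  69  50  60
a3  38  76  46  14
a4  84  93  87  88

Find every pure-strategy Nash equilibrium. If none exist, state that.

The unique pure-strategy Nash equilibrium is (a4, C2).

Player 1 against C1: payoffs 68, 60, 85, 81 → best response a3.
Player 1 against C2: payoffs 65, 10, 11, 99 → best response a4.
Player 1 against C3: payoffs 66, 49, 18, 41 → best response a1.
Player 1 against C4: payoffs 16, 76, 44, 67 → best response a2.
Player 2 against a1: payoffs 88, 69, 34, 55 → best response C1.
Player 2 against a2: payoffs 17, 69, 50, 60 → best response C2.
Player 2 against a3: payoffs 38, 76, 46, 14 → best response C2.
Player 2 against a4: payoffs 84, 93, 87, 88 → best response C2.
Mutual best responses: (a4, C2).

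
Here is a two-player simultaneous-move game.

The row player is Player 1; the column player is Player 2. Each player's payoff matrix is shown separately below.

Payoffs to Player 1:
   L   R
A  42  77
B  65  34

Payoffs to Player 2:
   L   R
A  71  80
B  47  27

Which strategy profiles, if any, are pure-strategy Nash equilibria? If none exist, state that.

(A, R), (B, L)

Player 1 against L: payoffs 42, 65 → best response B.
Player 1 against R: payoffs 77, 34 → best response A.
Player 2 against A: payoffs 71, 80 → best response R.
Player 2 against B: payoffs 47, 27 → best response L.
Mutual best responses: (A, R); (B, L).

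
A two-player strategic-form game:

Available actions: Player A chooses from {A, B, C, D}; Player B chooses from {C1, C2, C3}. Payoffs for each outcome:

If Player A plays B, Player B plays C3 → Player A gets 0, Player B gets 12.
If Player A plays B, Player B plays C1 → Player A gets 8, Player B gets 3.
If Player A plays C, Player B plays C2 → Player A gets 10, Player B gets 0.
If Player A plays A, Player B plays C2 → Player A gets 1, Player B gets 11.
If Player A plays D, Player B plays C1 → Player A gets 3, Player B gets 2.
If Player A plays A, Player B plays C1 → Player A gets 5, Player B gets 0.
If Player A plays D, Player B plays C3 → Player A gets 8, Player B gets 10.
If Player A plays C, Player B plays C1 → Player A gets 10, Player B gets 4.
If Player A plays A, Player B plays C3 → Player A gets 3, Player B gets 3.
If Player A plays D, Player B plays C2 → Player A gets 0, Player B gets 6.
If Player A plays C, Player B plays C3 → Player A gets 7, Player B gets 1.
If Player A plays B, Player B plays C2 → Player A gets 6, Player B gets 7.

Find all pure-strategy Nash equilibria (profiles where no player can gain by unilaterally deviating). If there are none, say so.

The pure Nash equilibria are (C, C1), (D, C3).

(A, C1): Player A can switch to B (5 → 8). Not NE.
(A, C2): Player A can switch to B (1 → 6). Not NE.
(A, C3): Player A can switch to C (3 → 7). Not NE.
(B, C1): Player A can switch to C (8 → 10). Not NE.
(B, C2): Player A can switch to C (6 → 10). Not NE.
(B, C3): Player A can switch to A (0 → 3). Not NE.
(C, C1): Player A gets 10, best alternative 8; Player B gets 4, best alternative 1. No profitable deviation — NE.
(D, C3): Player A gets 8, best alternative 7; Player B gets 10, best alternative 6. No profitable deviation — NE.
(The remaining 4 profiles each have a profitable deviation by the same check.)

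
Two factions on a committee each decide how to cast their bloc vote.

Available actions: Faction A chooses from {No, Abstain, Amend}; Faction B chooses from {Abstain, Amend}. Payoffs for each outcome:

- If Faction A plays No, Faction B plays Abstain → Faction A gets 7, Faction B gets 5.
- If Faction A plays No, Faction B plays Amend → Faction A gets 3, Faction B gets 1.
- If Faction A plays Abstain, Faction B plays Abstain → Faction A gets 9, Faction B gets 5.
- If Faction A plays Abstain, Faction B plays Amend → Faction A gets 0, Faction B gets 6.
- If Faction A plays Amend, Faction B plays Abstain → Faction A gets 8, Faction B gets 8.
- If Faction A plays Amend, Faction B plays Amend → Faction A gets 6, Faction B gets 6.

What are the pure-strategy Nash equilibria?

(No, Abstain): Faction A can switch to Abstain (7 → 9). Not NE.
(No, Amend): Faction A can switch to Amend (3 → 6). Not NE.
(Abstain, Abstain): Faction B can switch to Amend (5 → 6). Not NE.
(Abstain, Amend): Faction A can switch to No (0 → 3). Not NE.
(Amend, Abstain): Faction A can switch to Abstain (8 → 9). Not NE.
(Amend, Amend): Faction B can switch to Abstain (6 → 8). Not NE.

This game has no pure Nash equilibrium.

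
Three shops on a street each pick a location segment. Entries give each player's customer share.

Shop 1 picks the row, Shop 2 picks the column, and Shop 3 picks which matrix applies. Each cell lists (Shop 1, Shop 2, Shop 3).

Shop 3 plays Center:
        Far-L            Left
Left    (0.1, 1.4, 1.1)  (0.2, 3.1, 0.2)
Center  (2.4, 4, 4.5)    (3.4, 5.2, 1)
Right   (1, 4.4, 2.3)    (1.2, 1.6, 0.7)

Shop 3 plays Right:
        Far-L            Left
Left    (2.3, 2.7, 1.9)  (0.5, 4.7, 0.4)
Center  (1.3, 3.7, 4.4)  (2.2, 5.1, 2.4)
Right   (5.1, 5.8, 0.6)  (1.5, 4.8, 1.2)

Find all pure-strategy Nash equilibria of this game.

The unique pure-strategy Nash equilibrium is (Center, Left, Right).

Shop 1 against (Far-L, Center): payoffs 0.1, 2.4, 1 → best response Center.
Shop 1 against (Far-L, Right): payoffs 2.3, 1.3, 5.1 → best response Right.
Shop 1 against (Left, Center): payoffs 0.2, 3.4, 1.2 → best response Center.
Shop 1 against (Left, Right): payoffs 0.5, 2.2, 1.5 → best response Center.
Shop 2 against (Left, Center): payoffs 1.4, 3.1 → best response Left.
Shop 2 against (Left, Right): payoffs 2.7, 4.7 → best response Left.
Shop 2 against (Center, Center): payoffs 4, 5.2 → best response Left.
Shop 2 against (Center, Right): payoffs 3.7, 5.1 → best response Left.
Shop 2 against (Right, Center): payoffs 4.4, 1.6 → best response Far-L.
Shop 2 against (Right, Right): payoffs 5.8, 4.8 → best response Far-L.
Shop 3 against (Left, Far-L): payoffs 1.1, 1.9 → best response Right.
Shop 3 against (Left, Left): payoffs 0.2, 0.4 → best response Right.
Shop 3 against (Center, Far-L): payoffs 4.5, 4.4 → best response Center.
Shop 3 against (Center, Left): payoffs 1, 2.4 → best response Right.
Shop 3 against (Right, Far-L): payoffs 2.3, 0.6 → best response Center.
Shop 3 against (Right, Left): payoffs 0.7, 1.2 → best response Right.
Mutual best responses: (Center, Left, Right).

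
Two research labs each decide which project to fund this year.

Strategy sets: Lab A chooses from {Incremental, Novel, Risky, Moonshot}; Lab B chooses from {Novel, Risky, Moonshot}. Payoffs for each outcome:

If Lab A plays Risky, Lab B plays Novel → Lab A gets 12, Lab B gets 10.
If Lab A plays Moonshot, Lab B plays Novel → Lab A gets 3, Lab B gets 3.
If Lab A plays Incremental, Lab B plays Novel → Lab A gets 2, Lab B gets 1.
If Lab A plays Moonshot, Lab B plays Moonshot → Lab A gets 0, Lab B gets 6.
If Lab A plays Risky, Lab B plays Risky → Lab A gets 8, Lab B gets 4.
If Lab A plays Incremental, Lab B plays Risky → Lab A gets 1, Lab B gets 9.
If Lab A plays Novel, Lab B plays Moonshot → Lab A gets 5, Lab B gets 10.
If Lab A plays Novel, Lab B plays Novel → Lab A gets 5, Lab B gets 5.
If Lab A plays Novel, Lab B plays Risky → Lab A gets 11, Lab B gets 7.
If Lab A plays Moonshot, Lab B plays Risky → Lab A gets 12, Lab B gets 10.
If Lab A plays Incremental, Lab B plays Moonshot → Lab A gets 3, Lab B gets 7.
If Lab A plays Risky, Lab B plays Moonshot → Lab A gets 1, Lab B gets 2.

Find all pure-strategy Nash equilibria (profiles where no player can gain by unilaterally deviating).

Lab A against Novel: payoffs 2, 5, 12, 3 → best response Risky.
Lab A against Risky: payoffs 1, 11, 8, 12 → best response Moonshot.
Lab A against Moonshot: payoffs 3, 5, 1, 0 → best response Novel.
Lab B against Incremental: payoffs 1, 9, 7 → best response Risky.
Lab B against Novel: payoffs 5, 7, 10 → best response Moonshot.
Lab B against Risky: payoffs 10, 4, 2 → best response Novel.
Lab B against Moonshot: payoffs 3, 10, 6 → best response Risky.
Mutual best responses: (Novel, Moonshot); (Risky, Novel); (Moonshot, Risky).

The pure Nash equilibria are (Novel, Moonshot) and (Risky, Novel) and (Moonshot, Risky).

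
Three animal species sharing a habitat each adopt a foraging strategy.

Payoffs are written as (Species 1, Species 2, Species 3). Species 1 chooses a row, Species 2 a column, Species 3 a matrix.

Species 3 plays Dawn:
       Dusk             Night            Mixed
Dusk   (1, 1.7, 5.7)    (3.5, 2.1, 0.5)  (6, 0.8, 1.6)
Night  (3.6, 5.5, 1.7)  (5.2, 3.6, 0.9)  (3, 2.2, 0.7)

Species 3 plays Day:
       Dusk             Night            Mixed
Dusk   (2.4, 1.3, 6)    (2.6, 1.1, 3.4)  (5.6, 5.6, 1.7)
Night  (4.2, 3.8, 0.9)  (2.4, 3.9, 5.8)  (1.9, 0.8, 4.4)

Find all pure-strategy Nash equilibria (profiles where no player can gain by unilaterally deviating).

Check each profile: it is a Nash equilibrium iff no player can strictly gain by switching unilaterally.
(Dusk, Dusk, Dawn): Species 1 can switch to Night (1 → 3.6). Not NE.
(Dusk, Dusk, Day): Species 1 can switch to Night (2.4 → 4.2). Not NE.
(Dusk, Night, Dawn): Species 1 can switch to Night (3.5 → 5.2). Not NE.
(Dusk, Night, Day): Species 2 can switch to Dusk (1.1 → 1.3). Not NE.
(Dusk, Mixed, Dawn): Species 2 can switch to Dusk (0.8 → 1.7). Not NE.
(Dusk, Mixed, Day): Species 1 gets 5.6, best alternative 1.9; Species 2 gets 5.6, best alternative 1.3; Species 3 gets 1.7, best alternative 1.6. No profitable deviation — NE.
(Night, Dusk, Dawn): Species 1 gets 3.6, best alternative 1; Species 2 gets 5.5, best alternative 3.6; Species 3 gets 1.7, best alternative 0.9. No profitable deviation — NE.
(Night, Dusk, Day): Species 2 can switch to Night (3.8 → 3.9). Not NE.
(Night, Night, Dawn): Species 2 can switch to Dusk (3.6 → 5.5). Not NE.
(Night, Night, Day): Species 1 can switch to Dusk (2.4 → 2.6). Not NE.
(Night, Mixed, Dawn): Species 1 can switch to Dusk (3 → 6). Not NE.
(Night, Mixed, Day): Species 1 can switch to Dusk (1.9 → 5.6). Not NE.

(Dusk, Mixed, Day); (Night, Dusk, Dawn)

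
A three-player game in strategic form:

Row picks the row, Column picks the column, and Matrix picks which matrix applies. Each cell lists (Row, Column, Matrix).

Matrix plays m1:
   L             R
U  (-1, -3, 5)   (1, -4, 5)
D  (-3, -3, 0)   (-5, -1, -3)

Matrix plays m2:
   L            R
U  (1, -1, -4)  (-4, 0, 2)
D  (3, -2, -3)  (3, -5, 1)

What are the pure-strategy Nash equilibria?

The unique pure-strategy Nash equilibrium is (U, L, m1).

Row against (L, m1): payoffs -1, -3 → best response U.
Row against (L, m2): payoffs 1, 3 → best response D.
Row against (R, m1): payoffs 1, -5 → best response U.
Row against (R, m2): payoffs -4, 3 → best response D.
Column against (U, m1): payoffs -3, -4 → best response L.
Column against (U, m2): payoffs -1, 0 → best response R.
Column against (D, m1): payoffs -3, -1 → best response R.
Column against (D, m2): payoffs -2, -5 → best response L.
Matrix against (U, L): payoffs 5, -4 → best response m1.
Matrix against (U, R): payoffs 5, 2 → best response m1.
Matrix against (D, L): payoffs 0, -3 → best response m1.
Matrix against (D, R): payoffs -3, 1 → best response m2.
Mutual best responses: (U, L, m1).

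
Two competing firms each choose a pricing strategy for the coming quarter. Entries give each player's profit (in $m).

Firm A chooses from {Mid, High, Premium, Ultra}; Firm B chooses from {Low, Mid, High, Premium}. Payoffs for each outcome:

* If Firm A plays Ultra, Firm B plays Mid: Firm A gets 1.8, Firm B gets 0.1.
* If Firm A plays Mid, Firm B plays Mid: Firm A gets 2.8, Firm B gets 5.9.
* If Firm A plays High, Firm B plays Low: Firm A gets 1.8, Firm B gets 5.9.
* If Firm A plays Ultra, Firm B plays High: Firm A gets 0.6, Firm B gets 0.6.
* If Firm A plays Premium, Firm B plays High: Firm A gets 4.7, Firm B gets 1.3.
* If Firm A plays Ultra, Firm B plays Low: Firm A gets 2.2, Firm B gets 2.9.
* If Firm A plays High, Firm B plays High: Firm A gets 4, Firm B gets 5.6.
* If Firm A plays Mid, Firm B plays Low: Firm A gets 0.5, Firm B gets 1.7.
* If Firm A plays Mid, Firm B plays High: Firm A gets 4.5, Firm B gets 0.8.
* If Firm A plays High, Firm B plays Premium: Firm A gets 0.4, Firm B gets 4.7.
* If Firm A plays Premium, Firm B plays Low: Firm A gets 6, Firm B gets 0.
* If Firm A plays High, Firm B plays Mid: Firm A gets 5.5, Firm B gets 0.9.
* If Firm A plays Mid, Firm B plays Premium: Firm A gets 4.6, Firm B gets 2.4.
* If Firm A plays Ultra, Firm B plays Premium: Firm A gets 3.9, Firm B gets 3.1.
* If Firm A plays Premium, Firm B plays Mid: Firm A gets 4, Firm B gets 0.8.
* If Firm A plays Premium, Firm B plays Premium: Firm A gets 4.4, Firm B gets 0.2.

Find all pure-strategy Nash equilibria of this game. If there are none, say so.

Pure NE: (Premium, High)

(Mid, Low): Firm A can switch to High (0.5 → 1.8). Not NE.
(Mid, Mid): Firm A can switch to High (2.8 → 5.5). Not NE.
(Mid, High): Firm A can switch to Premium (4.5 → 4.7). Not NE.
(Mid, Premium): Firm B can switch to Mid (2.4 → 5.9). Not NE.
(High, Low): Firm A can switch to Premium (1.8 → 6). Not NE.
(High, Mid): Firm B can switch to Low (0.9 → 5.9). Not NE.
(High, High): Firm A can switch to Mid (4 → 4.5). Not NE.
(High, Premium): Firm A can switch to Mid (0.4 → 4.6). Not NE.
(Premium, Low): Firm B can switch to Mid (0 → 0.8). Not NE.
(Premium, Mid): Firm A can switch to High (4 → 5.5). Not NE.
(Premium, High): Firm A gets 4.7, best alternative 4.5; Firm B gets 1.3, best alternative 0.8. No profitable deviation — NE.
(The remaining 5 profiles each have a profitable deviation by the same check.)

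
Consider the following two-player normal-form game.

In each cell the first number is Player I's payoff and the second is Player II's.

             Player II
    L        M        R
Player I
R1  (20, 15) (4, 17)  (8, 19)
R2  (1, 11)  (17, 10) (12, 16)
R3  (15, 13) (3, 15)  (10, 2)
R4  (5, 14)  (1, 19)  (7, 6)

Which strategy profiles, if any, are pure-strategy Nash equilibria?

The unique pure-strategy Nash equilibrium is (R2, R).

Player I against L: payoffs 20, 1, 15, 5 → best response R1.
Player I against M: payoffs 4, 17, 3, 1 → best response R2.
Player I against R: payoffs 8, 12, 10, 7 → best response R2.
Player II against R1: payoffs 15, 17, 19 → best response R.
Player II against R2: payoffs 11, 10, 16 → best response R.
Player II against R3: payoffs 13, 15, 2 → best response M.
Player II against R4: payoffs 14, 19, 6 → best response M.
Mutual best responses: (R2, R).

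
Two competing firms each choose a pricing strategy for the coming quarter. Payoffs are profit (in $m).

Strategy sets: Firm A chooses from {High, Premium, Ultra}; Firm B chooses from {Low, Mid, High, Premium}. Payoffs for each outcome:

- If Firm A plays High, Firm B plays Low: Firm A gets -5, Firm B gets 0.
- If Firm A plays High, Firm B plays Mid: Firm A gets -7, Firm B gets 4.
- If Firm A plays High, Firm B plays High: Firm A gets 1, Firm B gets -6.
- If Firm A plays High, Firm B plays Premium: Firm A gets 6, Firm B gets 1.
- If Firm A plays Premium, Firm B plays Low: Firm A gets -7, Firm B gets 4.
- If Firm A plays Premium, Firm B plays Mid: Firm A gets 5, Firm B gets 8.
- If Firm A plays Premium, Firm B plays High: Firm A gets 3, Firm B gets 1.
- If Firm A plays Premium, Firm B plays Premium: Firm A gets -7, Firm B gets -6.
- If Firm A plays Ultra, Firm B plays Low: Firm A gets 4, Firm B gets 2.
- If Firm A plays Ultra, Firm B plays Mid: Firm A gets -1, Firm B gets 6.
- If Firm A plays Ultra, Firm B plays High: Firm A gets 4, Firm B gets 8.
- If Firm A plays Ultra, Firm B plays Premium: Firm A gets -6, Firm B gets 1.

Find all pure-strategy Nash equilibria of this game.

The pure Nash equilibria are (Premium, Mid) and (Ultra, High).

(High, Low): Firm A can switch to Ultra (-5 → 4). Not NE.
(High, Mid): Firm A can switch to Premium (-7 → 5). Not NE.
(High, High): Firm A can switch to Premium (1 → 3). Not NE.
(High, Premium): Firm B can switch to Mid (1 → 4). Not NE.
(Premium, Low): Firm A can switch to High (-7 → -5). Not NE.
(Premium, Mid): Firm A gets 5, best alternative -1; Firm B gets 8, best alternative 4. No profitable deviation — NE.
(Premium, High): Firm A can switch to Ultra (3 → 4). Not NE.
(Ultra, High): Firm A gets 4, best alternative 3; Firm B gets 8, best alternative 6. No profitable deviation — NE.
(The remaining 4 profiles each have a profitable deviation by the same check.)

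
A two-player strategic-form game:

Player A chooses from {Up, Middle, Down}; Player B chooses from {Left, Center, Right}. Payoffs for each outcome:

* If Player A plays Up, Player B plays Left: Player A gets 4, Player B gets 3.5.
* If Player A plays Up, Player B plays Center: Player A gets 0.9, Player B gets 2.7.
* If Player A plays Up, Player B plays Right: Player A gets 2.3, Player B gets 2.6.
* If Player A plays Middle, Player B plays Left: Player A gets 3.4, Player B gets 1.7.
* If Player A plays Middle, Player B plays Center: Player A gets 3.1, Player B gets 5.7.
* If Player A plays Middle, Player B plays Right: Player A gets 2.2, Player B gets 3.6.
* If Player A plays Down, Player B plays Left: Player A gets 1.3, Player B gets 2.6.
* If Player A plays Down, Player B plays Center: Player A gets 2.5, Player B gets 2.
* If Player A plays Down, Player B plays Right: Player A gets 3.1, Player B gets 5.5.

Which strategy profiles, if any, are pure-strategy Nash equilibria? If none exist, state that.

Mark each player's best response to every combination of opponents' strategies; a profile where every player is best-responding is a pure Nash equilibrium.
Player A against Left: payoffs 4, 3.4, 1.3 → best response Up.
Player A against Center: payoffs 0.9, 3.1, 2.5 → best response Middle.
Player A against Right: payoffs 2.3, 2.2, 3.1 → best response Down.
Player B against Up: payoffs 3.5, 2.7, 2.6 → best response Left.
Player B against Middle: payoffs 1.7, 5.7, 3.6 → best response Center.
Player B against Down: payoffs 2.6, 2, 5.5 → best response Right.
Mutual best responses: (Up, Left); (Middle, Center); (Down, Right).

The pure Nash equilibria are (Up, Left) and (Middle, Center) and (Down, Right).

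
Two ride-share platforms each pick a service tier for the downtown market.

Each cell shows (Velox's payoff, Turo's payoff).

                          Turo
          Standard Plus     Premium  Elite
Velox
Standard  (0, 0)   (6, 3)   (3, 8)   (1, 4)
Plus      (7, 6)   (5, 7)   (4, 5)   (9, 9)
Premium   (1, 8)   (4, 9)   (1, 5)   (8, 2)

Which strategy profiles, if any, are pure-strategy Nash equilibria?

(Standard, Standard): Velox can switch to Plus (0 → 7). Not NE.
(Standard, Plus): Turo can switch to Premium (3 → 8). Not NE.
(Standard, Premium): Velox can switch to Plus (3 → 4). Not NE.
(Standard, Elite): Velox can switch to Plus (1 → 9). Not NE.
(Plus, Standard): Turo can switch to Plus (6 → 7). Not NE.
(Plus, Plus): Velox can switch to Standard (5 → 6). Not NE.
(Plus, Premium): Turo can switch to Standard (5 → 6). Not NE.
(Plus, Elite): Velox gets 9, best alternative 8; Turo gets 9, best alternative 7. No profitable deviation — NE.
(Premium, Standard): Velox can switch to Plus (1 → 7). Not NE.
(Premium, Plus): Velox can switch to Standard (4 → 6). Not NE.
(Premium, Premium): Velox can switch to Standard (1 → 3). Not NE.
(The remaining 1 profile has a profitable deviation by the same check.)

Pure NE: (Plus, Elite)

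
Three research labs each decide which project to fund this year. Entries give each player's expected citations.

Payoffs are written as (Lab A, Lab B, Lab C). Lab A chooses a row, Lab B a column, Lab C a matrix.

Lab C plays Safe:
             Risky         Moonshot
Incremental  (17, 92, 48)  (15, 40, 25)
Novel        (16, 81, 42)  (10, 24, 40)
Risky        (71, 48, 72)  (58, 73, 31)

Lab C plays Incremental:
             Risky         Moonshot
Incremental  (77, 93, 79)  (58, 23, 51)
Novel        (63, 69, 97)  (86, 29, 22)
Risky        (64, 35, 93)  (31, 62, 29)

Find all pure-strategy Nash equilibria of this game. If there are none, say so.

Lab A against (Risky, Safe): payoffs 17, 16, 71 → best response Risky.
Lab A against (Risky, Incremental): payoffs 77, 63, 64 → best response Incremental.
Lab A against (Moonshot, Safe): payoffs 15, 10, 58 → best response Risky.
Lab A against (Moonshot, Incremental): payoffs 58, 86, 31 → best response Novel.
Lab B against (Incremental, Safe): payoffs 92, 40 → best response Risky.
Lab B against (Incremental, Incremental): payoffs 93, 23 → best response Risky.
Lab B against (Novel, Safe): payoffs 81, 24 → best response Risky.
Lab B against (Novel, Incremental): payoffs 69, 29 → best response Risky.
Lab B against (Risky, Safe): payoffs 48, 73 → best response Moonshot.
Lab B against (Risky, Incremental): payoffs 35, 62 → best response Moonshot.
Lab C against (Incremental, Risky): payoffs 48, 79 → best response Incremental.
Lab C against (Incremental, Moonshot): payoffs 25, 51 → best response Incremental.
Lab C against (Novel, Risky): payoffs 42, 97 → best response Incremental.
Lab C against (Novel, Moonshot): payoffs 40, 22 → best response Safe.
Lab C against (Risky, Risky): payoffs 72, 93 → best response Incremental.
Lab C against (Risky, Moonshot): payoffs 31, 29 → best response Safe.
Mutual best responses: (Incremental, Risky, Incremental); (Risky, Moonshot, Safe).

The pure Nash equilibria are (Incremental, Risky, Incremental); (Risky, Moonshot, Safe).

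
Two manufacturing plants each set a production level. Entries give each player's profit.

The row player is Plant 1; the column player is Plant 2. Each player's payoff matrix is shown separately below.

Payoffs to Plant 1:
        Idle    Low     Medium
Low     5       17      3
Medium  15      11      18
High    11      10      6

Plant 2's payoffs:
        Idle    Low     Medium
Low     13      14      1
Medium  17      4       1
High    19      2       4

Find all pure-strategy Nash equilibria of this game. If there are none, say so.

Plant 1 against Idle: payoffs 5, 15, 11 → best response Medium.
Plant 1 against Low: payoffs 17, 11, 10 → best response Low.
Plant 1 against Medium: payoffs 3, 18, 6 → best response Medium.
Plant 2 against Low: payoffs 13, 14, 1 → best response Low.
Plant 2 against Medium: payoffs 17, 4, 1 → best response Idle.
Plant 2 against High: payoffs 19, 2, 4 → best response Idle.
Mutual best responses: (Low, Low); (Medium, Idle).

The pure Nash equilibria are (Low, Low); (Medium, Idle).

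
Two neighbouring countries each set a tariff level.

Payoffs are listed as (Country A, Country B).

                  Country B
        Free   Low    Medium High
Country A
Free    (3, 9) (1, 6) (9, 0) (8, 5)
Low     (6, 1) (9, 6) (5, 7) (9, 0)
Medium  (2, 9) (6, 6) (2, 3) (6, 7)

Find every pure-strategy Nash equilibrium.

(Free, Free): Country A can switch to Low (3 → 6). Not NE.
(Free, Low): Country A can switch to Low (1 → 9). Not NE.
(Free, Medium): Country B can switch to Free (0 → 9). Not NE.
(Free, High): Country A can switch to Low (8 → 9). Not NE.
(Low, Free): Country B can switch to Low (1 → 6). Not NE.
(Low, Low): Country B can switch to Medium (6 → 7). Not NE.
(Low, Medium): Country A can switch to Free (5 → 9). Not NE.
(Low, High): Country B can switch to Free (0 → 1). Not NE.
(The remaining 4 profiles each have a profitable deviation by the same check.)

none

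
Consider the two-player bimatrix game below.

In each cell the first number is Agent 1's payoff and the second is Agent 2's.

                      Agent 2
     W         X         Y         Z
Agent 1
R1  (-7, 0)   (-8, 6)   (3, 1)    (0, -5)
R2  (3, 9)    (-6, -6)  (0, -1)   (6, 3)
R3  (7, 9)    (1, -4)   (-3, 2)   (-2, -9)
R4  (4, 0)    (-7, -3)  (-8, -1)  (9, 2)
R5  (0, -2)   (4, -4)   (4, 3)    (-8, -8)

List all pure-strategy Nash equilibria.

(R1, W): Agent 1 can switch to R2 (-7 → 3). Not NE.
(R1, X): Agent 1 can switch to R2 (-8 → -6). Not NE.
(R1, Y): Agent 1 can switch to R5 (3 → 4). Not NE.
(R1, Z): Agent 1 can switch to R2 (0 → 6). Not NE.
(R2, W): Agent 1 can switch to R3 (3 → 7). Not NE.
(R2, X): Agent 1 can switch to R3 (-6 → 1). Not NE.
(R3, W): Agent 1 gets 7, best alternative 4; Agent 2 gets 9, best alternative 2. No profitable deviation — NE.
(R4, Z): Agent 1 gets 9, best alternative 6; Agent 2 gets 2, best alternative 0. No profitable deviation — NE.
(R5, Y): Agent 1 gets 4, best alternative 3; Agent 2 gets 3, best alternative -2. No profitable deviation — NE.
(The remaining 11 profiles each have a profitable deviation by the same check.)

(R3, W); (R4, Z); (R5, Y)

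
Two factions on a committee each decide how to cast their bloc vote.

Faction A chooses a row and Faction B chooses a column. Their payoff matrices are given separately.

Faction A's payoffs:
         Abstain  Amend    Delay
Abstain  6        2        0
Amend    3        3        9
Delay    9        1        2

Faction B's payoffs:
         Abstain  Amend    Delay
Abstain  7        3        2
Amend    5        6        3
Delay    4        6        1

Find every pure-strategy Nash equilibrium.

(Amend, Amend)

(Abstain, Abstain): Faction A can switch to Delay (6 → 9). Not NE.
(Abstain, Amend): Faction A can switch to Amend (2 → 3). Not NE.
(Abstain, Delay): Faction A can switch to Amend (0 → 9). Not NE.
(Amend, Abstain): Faction A can switch to Abstain (3 → 6). Not NE.
(Amend, Amend): Faction A gets 3, best alternative 2; Faction B gets 6, best alternative 5. No profitable deviation — NE.
(Amend, Delay): Faction B can switch to Abstain (3 → 5). Not NE.
(Delay, Abstain): Faction B can switch to Amend (4 → 6). Not NE.
(Delay, Amend): Faction A can switch to Abstain (1 → 2). Not NE.
(Delay, Delay): Faction A can switch to Amend (2 → 9). Not NE.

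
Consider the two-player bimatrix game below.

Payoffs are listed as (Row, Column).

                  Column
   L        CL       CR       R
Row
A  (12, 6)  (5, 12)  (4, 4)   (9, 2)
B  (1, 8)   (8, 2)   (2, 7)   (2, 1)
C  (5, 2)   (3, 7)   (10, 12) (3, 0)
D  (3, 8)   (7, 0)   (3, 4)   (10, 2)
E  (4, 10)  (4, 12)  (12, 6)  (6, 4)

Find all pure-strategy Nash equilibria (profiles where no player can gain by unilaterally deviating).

none

Row against L: payoffs 12, 1, 5, 3, 4 → best response A.
Row against CL: payoffs 5, 8, 3, 7, 4 → best response B.
Row against CR: payoffs 4, 2, 10, 3, 12 → best response E.
Row against R: payoffs 9, 2, 3, 10, 6 → best response D.
Column against A: payoffs 6, 12, 4, 2 → best response CL.
Column against B: payoffs 8, 2, 7, 1 → best response L.
Column against C: payoffs 2, 7, 12, 0 → best response CR.
Column against D: payoffs 8, 0, 4, 2 → best response L.
Column against E: payoffs 10, 12, 6, 4 → best response CL.
No profile is a mutual best response for all players.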